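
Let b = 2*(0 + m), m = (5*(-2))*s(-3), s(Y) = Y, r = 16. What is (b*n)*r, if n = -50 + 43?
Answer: -6720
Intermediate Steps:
m = 30 (m = (5*(-2))*(-3) = -10*(-3) = 30)
n = -7
b = 60 (b = 2*(0 + 30) = 2*30 = 60)
(b*n)*r = (60*(-7))*16 = -420*16 = -6720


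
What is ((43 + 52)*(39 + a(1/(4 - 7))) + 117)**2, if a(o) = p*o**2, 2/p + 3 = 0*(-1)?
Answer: 10609824016/729 ≈ 1.4554e+7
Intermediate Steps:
p = -2/3 (p = 2/(-3 + 0*(-1)) = 2/(-3 + 0) = 2/(-3) = 2*(-1/3) = -2/3 ≈ -0.66667)
a(o) = -2*o**2/3
((43 + 52)*(39 + a(1/(4 - 7))) + 117)**2 = ((43 + 52)*(39 - 2/(3*(4 - 7)**2)) + 117)**2 = (95*(39 - 2*(1/(-3))**2/3) + 117)**2 = (95*(39 - 2*(-1/3)**2/3) + 117)**2 = (95*(39 - 2/3*1/9) + 117)**2 = (95*(39 - 2/27) + 117)**2 = (95*(1051/27) + 117)**2 = (99845/27 + 117)**2 = (103004/27)**2 = 10609824016/729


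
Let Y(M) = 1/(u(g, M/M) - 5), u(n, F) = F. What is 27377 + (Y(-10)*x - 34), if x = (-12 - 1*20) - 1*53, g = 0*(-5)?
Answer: 109457/4 ≈ 27364.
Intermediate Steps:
g = 0
x = -85 (x = (-12 - 20) - 53 = -32 - 53 = -85)
Y(M) = -¼ (Y(M) = 1/(M/M - 5) = 1/(1 - 5) = 1/(-4) = -¼)
27377 + (Y(-10)*x - 34) = 27377 + (-¼*(-85) - 34) = 27377 + (85/4 - 34) = 27377 - 51/4 = 109457/4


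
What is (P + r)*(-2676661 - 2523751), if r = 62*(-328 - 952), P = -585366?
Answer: 3456849067112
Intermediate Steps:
r = -79360 (r = 62*(-1280) = -79360)
(P + r)*(-2676661 - 2523751) = (-585366 - 79360)*(-2676661 - 2523751) = -664726*(-5200412) = 3456849067112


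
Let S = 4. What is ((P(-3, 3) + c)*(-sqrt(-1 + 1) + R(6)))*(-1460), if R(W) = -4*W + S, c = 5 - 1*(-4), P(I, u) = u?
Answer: 350400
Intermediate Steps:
c = 9 (c = 5 + 4 = 9)
R(W) = 4 - 4*W (R(W) = -4*W + 4 = 4 - 4*W)
((P(-3, 3) + c)*(-sqrt(-1 + 1) + R(6)))*(-1460) = ((3 + 9)*(-sqrt(-1 + 1) + (4 - 4*6)))*(-1460) = (12*(-sqrt(0) + (4 - 24)))*(-1460) = (12*(-1*0 - 20))*(-1460) = (12*(0 - 20))*(-1460) = (12*(-20))*(-1460) = -240*(-1460) = 350400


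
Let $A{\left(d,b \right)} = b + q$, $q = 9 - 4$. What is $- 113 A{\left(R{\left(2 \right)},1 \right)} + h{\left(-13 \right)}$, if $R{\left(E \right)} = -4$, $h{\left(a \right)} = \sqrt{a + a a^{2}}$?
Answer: $-678 + i \sqrt{2210} \approx -678.0 + 47.011 i$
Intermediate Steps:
$q = 5$ ($q = 9 - 4 = 5$)
$h{\left(a \right)} = \sqrt{a + a^{3}}$
$A{\left(d,b \right)} = 5 + b$ ($A{\left(d,b \right)} = b + 5 = 5 + b$)
$- 113 A{\left(R{\left(2 \right)},1 \right)} + h{\left(-13 \right)} = - 113 \left(5 + 1\right) + \sqrt{-13 + \left(-13\right)^{3}} = \left(-113\right) 6 + \sqrt{-13 - 2197} = -678 + \sqrt{-2210} = -678 + i \sqrt{2210}$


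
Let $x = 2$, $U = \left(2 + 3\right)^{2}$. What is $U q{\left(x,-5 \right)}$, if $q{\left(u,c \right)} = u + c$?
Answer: $-75$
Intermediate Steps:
$U = 25$ ($U = 5^{2} = 25$)
$q{\left(u,c \right)} = c + u$
$U q{\left(x,-5 \right)} = 25 \left(-5 + 2\right) = 25 \left(-3\right) = -75$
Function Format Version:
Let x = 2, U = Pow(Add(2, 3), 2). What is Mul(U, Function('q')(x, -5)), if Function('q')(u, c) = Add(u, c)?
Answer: -75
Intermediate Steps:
U = 25 (U = Pow(5, 2) = 25)
Function('q')(u, c) = Add(c, u)
Mul(U, Function('q')(x, -5)) = Mul(25, Add(-5, 2)) = Mul(25, -3) = -75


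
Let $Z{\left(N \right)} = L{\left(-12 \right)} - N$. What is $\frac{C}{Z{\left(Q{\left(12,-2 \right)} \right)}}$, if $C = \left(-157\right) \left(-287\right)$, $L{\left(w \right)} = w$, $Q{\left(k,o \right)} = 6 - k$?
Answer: $- \frac{45059}{6} \approx -7509.8$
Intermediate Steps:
$Z{\left(N \right)} = -12 - N$
$C = 45059$
$\frac{C}{Z{\left(Q{\left(12,-2 \right)} \right)}} = \frac{45059}{-12 - \left(6 - 12\right)} = \frac{45059}{-12 - -6} = \frac{45059}{-12 + 6} = \frac{45059}{-6} = 45059 \left(- \frac{1}{6}\right) = - \frac{45059}{6}$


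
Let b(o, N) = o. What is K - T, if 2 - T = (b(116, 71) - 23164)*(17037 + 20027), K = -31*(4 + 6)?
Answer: -854251384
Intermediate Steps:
K = -310 (K = -31*10 = -310)
T = 854251074 (T = 2 - (116 - 23164)*(17037 + 20027) = 2 - (-23048)*37064 = 2 - 1*(-854251072) = 2 + 854251072 = 854251074)
K - T = -310 - 1*854251074 = -310 - 854251074 = -854251384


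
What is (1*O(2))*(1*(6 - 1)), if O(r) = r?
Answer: 10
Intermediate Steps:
(1*O(2))*(1*(6 - 1)) = (1*2)*(1*(6 - 1)) = 2*(1*5) = 2*5 = 10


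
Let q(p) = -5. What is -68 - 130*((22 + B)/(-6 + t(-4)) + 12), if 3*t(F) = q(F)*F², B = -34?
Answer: -82112/49 ≈ -1675.8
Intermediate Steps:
t(F) = -5*F²/3 (t(F) = (-5*F²)/3 = -5*F²/3)
-68 - 130*((22 + B)/(-6 + t(-4)) + 12) = -68 - 130*((22 - 34)/(-6 - 5/3*(-4)²) + 12) = -68 - 130*(-12/(-6 - 5/3*16) + 12) = -68 - 130*(-12/(-6 - 80/3) + 12) = -68 - 130*(-12/(-98/3) + 12) = -68 - 130*(-12*(-3/98) + 12) = -68 - 130*(18/49 + 12) = -68 - 130*606/49 = -68 - 78780/49 = -82112/49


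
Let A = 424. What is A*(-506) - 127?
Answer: -214671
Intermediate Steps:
A*(-506) - 127 = 424*(-506) - 127 = -214544 - 127 = -214671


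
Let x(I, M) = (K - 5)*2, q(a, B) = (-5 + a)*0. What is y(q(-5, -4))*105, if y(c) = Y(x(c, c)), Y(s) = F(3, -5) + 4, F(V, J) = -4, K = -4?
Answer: 0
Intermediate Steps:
q(a, B) = 0
x(I, M) = -18 (x(I, M) = (-4 - 5)*2 = -9*2 = -18)
Y(s) = 0 (Y(s) = -4 + 4 = 0)
y(c) = 0
y(q(-5, -4))*105 = 0*105 = 0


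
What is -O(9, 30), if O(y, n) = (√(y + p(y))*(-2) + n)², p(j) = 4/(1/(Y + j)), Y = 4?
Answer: -1144 + 120*√61 ≈ -206.77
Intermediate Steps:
p(j) = 16 + 4*j (p(j) = 4/(1/(4 + j)) = 4*(4 + j) = 16 + 4*j)
O(y, n) = (n - 2*√(16 + 5*y))² (O(y, n) = (√(y + (16 + 4*y))*(-2) + n)² = (√(16 + 5*y)*(-2) + n)² = (-2*√(16 + 5*y) + n)² = (n - 2*√(16 + 5*y))²)
-O(9, 30) = -(30 - 2*√(16 + 5*9))² = -(30 - 2*√(16 + 45))² = -(30 - 2*√61)²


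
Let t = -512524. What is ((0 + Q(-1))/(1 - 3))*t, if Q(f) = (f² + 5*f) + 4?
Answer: 0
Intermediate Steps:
Q(f) = 4 + f² + 5*f
((0 + Q(-1))/(1 - 3))*t = ((0 + (4 + (-1)² + 5*(-1)))/(1 - 3))*(-512524) = ((0 + (4 + 1 - 5))/(-2))*(-512524) = ((0 + 0)*(-½))*(-512524) = (0*(-½))*(-512524) = 0*(-512524) = 0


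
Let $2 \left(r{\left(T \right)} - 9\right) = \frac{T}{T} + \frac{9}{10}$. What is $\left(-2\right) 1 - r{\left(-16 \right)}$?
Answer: $- \frac{239}{20} \approx -11.95$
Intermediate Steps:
$r{\left(T \right)} = \frac{199}{20}$ ($r{\left(T \right)} = 9 + \frac{\frac{T}{T} + \frac{9}{10}}{2} = 9 + \frac{1 + 9 \cdot \frac{1}{10}}{2} = 9 + \frac{1 + \frac{9}{10}}{2} = 9 + \frac{1}{2} \cdot \frac{19}{10} = 9 + \frac{19}{20} = \frac{199}{20}$)
$\left(-2\right) 1 - r{\left(-16 \right)} = \left(-2\right) 1 - \frac{199}{20} = -2 - \frac{199}{20} = - \frac{239}{20}$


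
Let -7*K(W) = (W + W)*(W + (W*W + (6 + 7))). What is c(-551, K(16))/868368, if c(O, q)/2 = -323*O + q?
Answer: 1236691/3039288 ≈ 0.40690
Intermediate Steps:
K(W) = -2*W*(13 + W + W**2)/7 (K(W) = -(W + W)*(W + (W*W + (6 + 7)))/7 = -2*W*(W + (W**2 + 13))/7 = -2*W*(W + (13 + W**2))/7 = -2*W*(13 + W + W**2)/7)
c(O, q) = -646*O + 2*q (c(O, q) = 2*(-323*O + q) = 2*(q - 323*O) = -646*O + 2*q)
c(-551, K(16))/868368 = (-646*(-551) + 2*(-2/7*16*(13 + 16 + 16**2)))/868368 = (355946 + 2*(-2/7*16*(13 + 16 + 256)))*(1/868368) = (355946 + 2*(-2/7*16*285))*(1/868368) = (355946 + 2*(-9120/7))*(1/868368) = (355946 - 18240/7)*(1/868368) = (2473382/7)*(1/868368) = 1236691/3039288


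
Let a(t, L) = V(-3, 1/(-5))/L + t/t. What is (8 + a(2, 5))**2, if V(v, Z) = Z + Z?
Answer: 49729/625 ≈ 79.566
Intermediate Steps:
V(v, Z) = 2*Z
a(t, L) = 1 - 2/(5*L) (a(t, L) = (2/(-5))/L + t/t = (2*(-1/5))/L + 1 = -2/(5*L) + 1 = 1 - 2/(5*L))
(8 + a(2, 5))**2 = (8 + (-2/5 + 5)/5)**2 = (8 + (1/5)*(23/5))**2 = (8 + 23/25)**2 = (223/25)**2 = 49729/625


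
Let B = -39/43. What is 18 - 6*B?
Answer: 1008/43 ≈ 23.442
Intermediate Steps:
B = -39/43 (B = -39*1/43 = -39/43 ≈ -0.90698)
18 - 6*B = 18 - 6*(-39/43) = 18 + 234/43 = 1008/43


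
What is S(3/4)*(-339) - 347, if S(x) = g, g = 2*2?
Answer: -1703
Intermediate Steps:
g = 4
S(x) = 4
S(3/4)*(-339) - 347 = 4*(-339) - 347 = -1356 - 347 = -1703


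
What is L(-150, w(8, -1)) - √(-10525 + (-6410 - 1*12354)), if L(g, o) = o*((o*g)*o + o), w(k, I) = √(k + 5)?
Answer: 13 - 1950*√13 - I*√29289 ≈ -7017.8 - 171.14*I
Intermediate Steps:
w(k, I) = √(5 + k)
L(g, o) = o*(o + g*o²) (L(g, o) = o*((g*o)*o + o) = o*(g*o² + o) = o*(o + g*o²))
L(-150, w(8, -1)) - √(-10525 + (-6410 - 1*12354)) = (√(5 + 8))²*(1 - 150*√(5 + 8)) - √(-10525 + (-6410 - 1*12354)) = (√13)²*(1 - 150*√13) - √(-10525 + (-6410 - 12354)) = 13*(1 - 150*√13) - √(-10525 - 18764) = (13 - 1950*√13) - √(-29289) = (13 - 1950*√13) - I*√29289 = 13 - 1950*√13 - I*√29289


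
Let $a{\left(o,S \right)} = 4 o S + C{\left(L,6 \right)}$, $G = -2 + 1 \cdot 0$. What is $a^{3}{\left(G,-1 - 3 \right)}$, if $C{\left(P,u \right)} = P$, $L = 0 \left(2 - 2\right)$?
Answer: $32768$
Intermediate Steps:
$G = -2$ ($G = -2 + 0 = -2$)
$L = 0$ ($L = 0 \left(2 - 2\right) = 0 \cdot 0 = 0$)
$a{\left(o,S \right)} = 4 S o$ ($a{\left(o,S \right)} = 4 o S + 0 = 4 S o + 0 = 4 S o$)
$a^{3}{\left(G,-1 - 3 \right)} = \left(4 \left(-1 - 3\right) \left(-2\right)\right)^{3} = \left(4 \left(-4\right) \left(-2\right)\right)^{3} = 32^{3} = 32768$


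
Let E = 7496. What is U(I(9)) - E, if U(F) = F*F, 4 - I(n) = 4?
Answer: -7496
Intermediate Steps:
I(n) = 0 (I(n) = 4 - 1*4 = 4 - 4 = 0)
U(F) = F²
U(I(9)) - E = 0² - 1*7496 = 0 - 7496 = -7496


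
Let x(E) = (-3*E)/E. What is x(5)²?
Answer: 9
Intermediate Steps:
x(E) = -3
x(5)² = (-3)² = 9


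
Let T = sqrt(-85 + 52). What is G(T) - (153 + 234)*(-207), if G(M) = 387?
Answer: 80496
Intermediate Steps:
T = I*sqrt(33) (T = sqrt(-33) = I*sqrt(33) ≈ 5.7446*I)
G(T) - (153 + 234)*(-207) = 387 - (153 + 234)*(-207) = 387 - 387*(-207) = 387 - 1*(-80109) = 387 + 80109 = 80496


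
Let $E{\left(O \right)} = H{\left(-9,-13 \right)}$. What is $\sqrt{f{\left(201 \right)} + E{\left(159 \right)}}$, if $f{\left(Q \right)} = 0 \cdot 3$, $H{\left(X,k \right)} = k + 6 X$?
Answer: $i \sqrt{67} \approx 8.1853 i$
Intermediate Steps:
$E{\left(O \right)} = -67$ ($E{\left(O \right)} = -13 + 6 \left(-9\right) = -13 - 54 = -67$)
$f{\left(Q \right)} = 0$
$\sqrt{f{\left(201 \right)} + E{\left(159 \right)}} = \sqrt{0 - 67} = \sqrt{-67} = i \sqrt{67}$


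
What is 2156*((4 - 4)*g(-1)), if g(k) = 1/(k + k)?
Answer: 0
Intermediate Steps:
g(k) = 1/(2*k)
2156*((4 - 4)*g(-1)) = 2156*((4 - 4)*((½)/(-1))) = 2156*(0*((½)*(-1))) = 2156*(0*(-½)) = 2156*0 = 0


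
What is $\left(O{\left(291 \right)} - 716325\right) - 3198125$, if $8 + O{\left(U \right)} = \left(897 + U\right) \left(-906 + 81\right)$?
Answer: $-4894558$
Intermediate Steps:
$O{\left(U \right)} = -740033 - 825 U$ ($O{\left(U \right)} = -8 + \left(897 + U\right) \left(-906 + 81\right) = -8 + \left(897 + U\right) \left(-825\right) = -8 - \left(740025 + 825 U\right) = -740033 - 825 U$)
$\left(O{\left(291 \right)} - 716325\right) - 3198125 = \left(\left(-740033 - 240075\right) - 716325\right) - 3198125 = \left(-980108 - 716325\right) - 3198125 = -1696433 - 3198125 = -4894558$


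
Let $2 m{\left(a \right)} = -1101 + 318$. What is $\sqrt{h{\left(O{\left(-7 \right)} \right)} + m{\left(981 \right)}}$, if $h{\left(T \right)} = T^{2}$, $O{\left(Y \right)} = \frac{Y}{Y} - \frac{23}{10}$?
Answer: $\frac{i \sqrt{38981}}{10} \approx 19.744 i$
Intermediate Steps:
$m{\left(a \right)} = - \frac{783}{2}$ ($m{\left(a \right)} = \frac{-1101 + 318}{2} = \frac{1}{2} \left(-783\right) = - \frac{783}{2}$)
$O{\left(Y \right)} = - \frac{13}{10}$ ($O{\left(Y \right)} = 1 - \frac{23}{10} = - \frac{13}{10}$)
$\sqrt{h{\left(O{\left(-7 \right)} \right)} + m{\left(981 \right)}} = \sqrt{\left(- \frac{13}{10}\right)^{2} - \frac{783}{2}} = \sqrt{\frac{169}{100} - \frac{783}{2}} = \sqrt{- \frac{38981}{100}} = \frac{i \sqrt{38981}}{10}$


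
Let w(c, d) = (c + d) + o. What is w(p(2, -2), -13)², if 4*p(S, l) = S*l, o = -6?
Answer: 400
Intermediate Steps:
p(S, l) = S*l/4 (p(S, l) = (S*l)/4 = S*l/4)
w(c, d) = -6 + c + d (w(c, d) = (c + d) - 6 = -6 + c + d)
w(p(2, -2), -13)² = (-6 + (¼)*2*(-2) - 13)² = (-6 - 1 - 13)² = (-20)² = 400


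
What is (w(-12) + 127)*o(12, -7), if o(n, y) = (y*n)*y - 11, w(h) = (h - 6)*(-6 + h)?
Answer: 260227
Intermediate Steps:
w(h) = (-6 + h)² (w(h) = (-6 + h)*(-6 + h) = (-6 + h)²)
o(n, y) = -11 + n*y² (o(n, y) = (n*y)*y - 11 = n*y² - 11 = -11 + n*y²)
(w(-12) + 127)*o(12, -7) = ((-6 - 12)² + 127)*(-11 + 12*(-7)²) = ((-18)² + 127)*(-11 + 12*49) = (324 + 127)*(-11 + 588) = 451*577 = 260227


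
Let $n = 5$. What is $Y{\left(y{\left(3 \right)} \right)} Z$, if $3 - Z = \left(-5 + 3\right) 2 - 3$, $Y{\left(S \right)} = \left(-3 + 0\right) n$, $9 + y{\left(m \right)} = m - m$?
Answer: $-150$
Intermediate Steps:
$y{\left(m \right)} = -9$ ($y{\left(m \right)} = -9 + \left(m - m\right) = -9 + 0 = -9$)
$Y{\left(S \right)} = -15$ ($Y{\left(S \right)} = \left(-3 + 0\right) 5 = \left(-3\right) 5 = -15$)
$Z = 10$ ($Z = 3 - \left(\left(-5 + 3\right) 2 - 3\right) = 3 - \left(\left(-2\right) 2 - 3\right) = 3 - \left(-4 - 3\right) = 3 - -7 = 3 + 7 = 10$)
$Y{\left(y{\left(3 \right)} \right)} Z = \left(-15\right) 10 = -150$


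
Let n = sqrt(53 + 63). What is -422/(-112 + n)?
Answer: 11816/3107 + 211*sqrt(29)/3107 ≈ 4.1687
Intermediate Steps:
n = 2*sqrt(29) (n = sqrt(116) = 2*sqrt(29) ≈ 10.770)
-422/(-112 + n) = -422/(-112 + 2*sqrt(29))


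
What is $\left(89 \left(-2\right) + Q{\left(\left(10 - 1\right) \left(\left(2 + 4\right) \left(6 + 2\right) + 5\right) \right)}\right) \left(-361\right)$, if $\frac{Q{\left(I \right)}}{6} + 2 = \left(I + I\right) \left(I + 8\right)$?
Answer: $-1002117950$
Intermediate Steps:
$Q{\left(I \right)} = -12 + 12 I \left(8 + I\right)$ ($Q{\left(I \right)} = -12 + 6 \left(I + I\right) \left(I + 8\right) = -12 + 6 \cdot 2 I \left(8 + I\right) = -12 + 12 I \left(8 + I\right)$)
$\left(89 \left(-2\right) + Q{\left(\left(10 - 1\right) \left(\left(2 + 4\right) \left(6 + 2\right) + 5\right) \right)}\right) \left(-361\right) = \left(89 \left(-2\right) + \left(-12 + 12 \left(\left(10 - 1\right) \left(\left(2 + 4\right) \left(6 + 2\right) + 5\right)\right)^{2} + 96 \left(10 - 1\right) \left(\left(2 + 4\right) \left(6 + 2\right) + 5\right)\right)\right) \left(-361\right) = \left(-178 + \left(-12 + 12 \left(9 \left(6 \cdot 8 + 5\right)\right)^{2} + 96 \cdot 9 \left(6 \cdot 8 + 5\right)\right)\right) \left(-361\right) = \left(-178 + \left(-12 + 12 \left(9 \left(48 + 5\right)\right)^{2} + 96 \cdot 9 \left(48 + 5\right)\right)\right) \left(-361\right) = \left(-178 + \left(-12 + 12 \left(9 \cdot 53\right)^{2} + 96 \cdot 9 \cdot 53\right)\right) \left(-361\right) = \left(-178 + \left(-12 + 12 \cdot 477^{2} + 96 \cdot 477\right)\right) \left(-361\right) = \left(-178 + \left(-12 + 12 \cdot 227529 + 45792\right)\right) \left(-361\right) = \left(-178 + \left(-12 + 2730348 + 45792\right)\right) \left(-361\right) = \left(-178 + 2776128\right) \left(-361\right) = 2775950 \left(-361\right) = -1002117950$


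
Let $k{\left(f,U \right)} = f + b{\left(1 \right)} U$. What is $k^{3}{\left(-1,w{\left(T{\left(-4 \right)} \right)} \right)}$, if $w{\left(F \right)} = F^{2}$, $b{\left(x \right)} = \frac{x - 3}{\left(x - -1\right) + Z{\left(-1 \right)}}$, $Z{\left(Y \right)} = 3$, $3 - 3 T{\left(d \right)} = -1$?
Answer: $- \frac{456533}{91125} \approx -5.01$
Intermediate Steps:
$T{\left(d \right)} = \frac{4}{3}$ ($T{\left(d \right)} = 1 - - \frac{1}{3} = 1 + \frac{1}{3} = \frac{4}{3}$)
$b{\left(x \right)} = \frac{-3 + x}{4 + x}$ ($b{\left(x \right)} = \frac{x - 3}{\left(x - -1\right) + 3} = \frac{-3 + x}{\left(x + 1\right) + 3} = \frac{-3 + x}{\left(1 + x\right) + 3} = \frac{-3 + x}{4 + x}$)
$k{\left(f,U \right)} = f - \frac{2 U}{5}$ ($k{\left(f,U \right)} = f + \frac{-3 + 1}{4 + 1} U = f + \frac{1}{5} \left(-2\right) U = f - \frac{2 U}{5}$)
$k^{3}{\left(-1,w{\left(T{\left(-4 \right)} \right)} \right)} = \left(-1 - \frac{2 \left(\frac{4}{3}\right)^{2}}{5}\right)^{3} = \left(-1 - \frac{32}{45}\right)^{3} = \left(- \frac{77}{45}\right)^{3} = - \frac{456533}{91125}$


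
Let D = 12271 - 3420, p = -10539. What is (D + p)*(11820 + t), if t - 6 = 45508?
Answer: -96779792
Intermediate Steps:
t = 45514 (t = 6 + 45508 = 45514)
D = 8851
(D + p)*(11820 + t) = (8851 - 10539)*(11820 + 45514) = -1688*57334 = -96779792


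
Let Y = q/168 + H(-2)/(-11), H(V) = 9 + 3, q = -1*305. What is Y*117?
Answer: -209469/616 ≈ -340.05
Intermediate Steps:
q = -305
H(V) = 12
Y = -5371/1848 (Y = -305/168 + 12/(-11) = -305*1/168 + 12*(-1/11) = -305/168 - 12/11 = -5371/1848 ≈ -2.9064)
Y*117 = -5371/1848*117 = -209469/616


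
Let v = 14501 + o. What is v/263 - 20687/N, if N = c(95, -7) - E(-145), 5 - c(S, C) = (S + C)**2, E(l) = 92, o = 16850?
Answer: 250950362/2059553 ≈ 121.85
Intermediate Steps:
v = 31351 (v = 14501 + 16850 = 31351)
c(S, C) = 5 - (C + S)**2 (c(S, C) = 5 - (S + C)**2 = 5 - (C + S)**2)
N = -7831 (N = (5 - (-7 + 95)**2) - 1*92 = (5 - 1*88**2) - 92 = (5 - 1*7744) - 92 = (5 - 7744) - 92 = -7739 - 92 = -7831)
v/263 - 20687/N = 31351/263 - 20687/(-7831) = 31351*(1/263) - 20687*(-1/7831) = 31351/263 + 20687/7831 = 250950362/2059553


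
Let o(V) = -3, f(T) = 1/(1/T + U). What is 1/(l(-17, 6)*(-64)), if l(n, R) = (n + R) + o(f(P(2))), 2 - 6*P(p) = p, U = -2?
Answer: 1/896 ≈ 0.0011161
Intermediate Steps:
P(p) = ⅓ - p/6
f(T) = 1/(-2 + 1/T) (f(T) = 1/(1/T - 2) = 1/(-2 + 1/T))
l(n, R) = -3 + R + n (l(n, R) = (n + R) - 3 = (R + n) - 3 = -3 + R + n)
1/(l(-17, 6)*(-64)) = 1/((-3 + 6 - 17)*(-64)) = 1/(-14*(-64)) = 1/896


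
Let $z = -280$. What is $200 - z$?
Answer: $480$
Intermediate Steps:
$200 - z = 200 - -280 = 200 + 280 = 480$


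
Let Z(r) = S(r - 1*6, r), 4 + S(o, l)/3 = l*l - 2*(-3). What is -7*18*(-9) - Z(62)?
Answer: -10404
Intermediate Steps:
S(o, l) = 6 + 3*l**2 (S(o, l) = -12 + 3*(l*l - 2*(-3)) = -12 + 3*(l**2 + 6) = -12 + 3*(6 + l**2) = -12 + (18 + 3*l**2) = 6 + 3*l**2)
Z(r) = 6 + 3*r**2
-7*18*(-9) - Z(62) = -7*18*(-9) - (6 + 3*62**2) = -126*(-9) - (6 + 3*3844) = 1134 - (6 + 11532) = 1134 - 1*11538 = 1134 - 11538 = -10404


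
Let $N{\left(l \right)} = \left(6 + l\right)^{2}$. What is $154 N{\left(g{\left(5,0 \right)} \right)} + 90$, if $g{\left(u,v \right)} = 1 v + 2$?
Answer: $9946$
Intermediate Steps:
$g{\left(u,v \right)} = 2 + v$ ($g{\left(u,v \right)} = v + 2 = 2 + v$)
$154 N{\left(g{\left(5,0 \right)} \right)} + 90 = 154 \left(6 + \left(2 + 0\right)\right)^{2} + 90 = 154 \left(6 + 2\right)^{2} + 90 = 154 \cdot 8^{2} + 90 = 154 \cdot 64 + 90 = 9856 + 90 = 9946$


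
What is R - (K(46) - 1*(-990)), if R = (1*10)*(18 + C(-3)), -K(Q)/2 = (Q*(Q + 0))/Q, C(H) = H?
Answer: -748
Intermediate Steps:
K(Q) = -2*Q (K(Q) = -2*Q*(Q + 0)/Q = -2*Q*Q/Q = -2*Q²/Q = -2*Q)
R = 150 (R = (1*10)*(18 - 3) = 10*15 = 150)
R - (K(46) - 1*(-990)) = 150 - (-2*46 - 1*(-990)) = 150 - (-92 + 990) = 150 - 1*898 = 150 - 898 = -748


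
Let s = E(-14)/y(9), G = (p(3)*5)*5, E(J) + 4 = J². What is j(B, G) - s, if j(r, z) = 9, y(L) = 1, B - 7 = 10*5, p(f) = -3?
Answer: -183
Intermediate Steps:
B = 57 (B = 7 + 10*5 = 7 + 50 = 57)
E(J) = -4 + J²
G = -75 (G = -3*5*5 = -15*5 = -75)
s = 192 (s = (-4 + (-14)²)/1 = (-4 + 196)*1 = 192*1 = 192)
j(B, G) - s = 9 - 1*192 = 9 - 192 = -183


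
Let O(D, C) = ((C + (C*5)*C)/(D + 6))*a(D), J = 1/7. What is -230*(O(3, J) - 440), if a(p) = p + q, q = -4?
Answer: 14877320/147 ≈ 1.0121e+5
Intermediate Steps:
J = ⅐ ≈ 0.14286
a(p) = -4 + p (a(p) = p - 4 = -4 + p)
O(D, C) = (-4 + D)*(C + 5*C²)/(6 + D) (O(D, C) = ((C + (C*5)*C)/(D + 6))*(-4 + D) = ((C + (5*C)*C)/(6 + D))*(-4 + D) = ((C + 5*C²)/(6 + D))*(-4 + D) = (-4 + D)*(C + 5*C²)/(6 + D))
-230*(O(3, J) - 440) = -230*((1 + 5*(⅐))*(-4 + 3)/(7*(6 + 3)) - 440) = -230*((⅐)*(1 + 5/7)*(-1)/9 - 440) = -230*((⅐)*(⅑)*(12/7)*(-1) - 440) = -230*(-4/147 - 440) = -230*(-64684/147) = 14877320/147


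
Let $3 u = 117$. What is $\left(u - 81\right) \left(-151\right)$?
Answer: $6342$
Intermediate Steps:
$u = 39$ ($u = \frac{1}{3} \cdot 117 = 39$)
$\left(u - 81\right) \left(-151\right) = \left(39 - 81\right) \left(-151\right) = \left(-42\right) \left(-151\right) = 6342$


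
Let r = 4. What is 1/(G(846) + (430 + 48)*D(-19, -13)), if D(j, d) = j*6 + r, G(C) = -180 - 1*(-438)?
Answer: -1/52322 ≈ -1.9112e-5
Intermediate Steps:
G(C) = 258 (G(C) = -180 + 438 = 258)
D(j, d) = 4 + 6*j (D(j, d) = j*6 + 4 = 6*j + 4 = 4 + 6*j)
1/(G(846) + (430 + 48)*D(-19, -13)) = 1/(258 + (430 + 48)*(4 + 6*(-19))) = 1/(258 + 478*(4 - 114)) = 1/(258 + 478*(-110)) = 1/(258 - 52580) = 1/(-52322) = -1/52322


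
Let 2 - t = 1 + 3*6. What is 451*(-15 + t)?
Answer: -14432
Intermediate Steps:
t = -17 (t = 2 - (1 + 3*6) = 2 - (1 + 18) = 2 - 1*19 = 2 - 19 = -17)
451*(-15 + t) = 451*(-15 - 17) = 451*(-32) = -14432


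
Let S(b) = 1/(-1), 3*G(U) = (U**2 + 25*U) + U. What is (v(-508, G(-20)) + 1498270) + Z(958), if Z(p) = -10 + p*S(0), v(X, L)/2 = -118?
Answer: 1497066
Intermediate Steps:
G(U) = U**2/3 + 26*U/3 (G(U) = ((U**2 + 25*U) + U)/3 = (U**2 + 26*U)/3 = U**2/3 + 26*U/3)
v(X, L) = -236 (v(X, L) = 2*(-118) = -236)
S(b) = -1
Z(p) = -10 - p (Z(p) = -10 + p*(-1) = -10 - p)
(v(-508, G(-20)) + 1498270) + Z(958) = (-236 + 1498270) + (-10 - 1*958) = 1498034 + (-10 - 958) = 1498034 - 968 = 1497066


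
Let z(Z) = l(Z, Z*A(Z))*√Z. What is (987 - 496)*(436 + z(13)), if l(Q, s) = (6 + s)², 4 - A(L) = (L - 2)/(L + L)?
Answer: 214076 + 5413275*√13/4 ≈ 5.0935e+6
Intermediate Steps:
A(L) = 4 - (-2 + L)/(2*L) (A(L) = 4 - (L - 2)/(L + L) = 4 - (-2 + L)/(2*L))
z(Z) = √Z*(6 + Z*(7/2 + 1/Z))² (z(Z) = (6 + Z*(7/2 + 1/Z))²*√Z = √Z*(6 + Z*(7/2 + 1/Z))²)
(987 - 496)*(436 + z(13)) = (987 - 496)*(436 + 49*√13*(2 + 13)²/4) = 491*(436 + (49/4)*√13*15²) = 491*(436 + (49/4)*√13*225) = 491*(436 + 11025*√13/4) = 214076 + 5413275*√13/4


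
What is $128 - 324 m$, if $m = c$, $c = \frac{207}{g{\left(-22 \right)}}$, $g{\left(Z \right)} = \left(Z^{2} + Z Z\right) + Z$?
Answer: $\frac{27010}{473} \approx 57.104$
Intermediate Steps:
$g{\left(Z \right)} = Z + 2 Z^{2}$ ($g{\left(Z \right)} = \left(Z^{2} + Z^{2}\right) + Z = 2 Z^{2} + Z = Z + 2 Z^{2}$)
$c = \frac{207}{946}$ ($c = \frac{207}{\left(-22\right) \left(1 + 2 \left(-22\right)\right)} = \frac{207}{\left(-22\right) \left(1 - 44\right)} = \frac{207}{\left(-22\right) \left(-43\right)} = \frac{207}{946} \approx 0.21882$)
$m = \frac{207}{946} \approx 0.21882$
$128 - 324 m = 128 - \frac{33534}{473} = \frac{27010}{473}$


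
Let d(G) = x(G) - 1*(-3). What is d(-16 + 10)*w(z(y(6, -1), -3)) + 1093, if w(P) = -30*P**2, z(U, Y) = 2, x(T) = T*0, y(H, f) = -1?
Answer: 733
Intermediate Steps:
x(T) = 0
d(G) = 3 (d(G) = 0 - 1*(-3) = 0 + 3 = 3)
d(-16 + 10)*w(z(y(6, -1), -3)) + 1093 = 3*(-30*2**2) + 1093 = 3*(-30*4) + 1093 = 3*(-120) + 1093 = -360 + 1093 = 733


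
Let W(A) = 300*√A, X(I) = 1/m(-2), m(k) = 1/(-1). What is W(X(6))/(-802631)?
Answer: -300*I/802631 ≈ -0.00037377*I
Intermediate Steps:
m(k) = -1
X(I) = -1 (X(I) = 1/(-1) = -1)
W(X(6))/(-802631) = (300*√(-1))/(-802631) = (300*I)*(-1/802631) = -300*I/802631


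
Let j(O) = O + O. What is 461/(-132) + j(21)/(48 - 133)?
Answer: -44729/11220 ≈ -3.9865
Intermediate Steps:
j(O) = 2*O
461/(-132) + j(21)/(48 - 133) = 461/(-132) + (2*21)/(48 - 133) = 461*(-1/132) + 42/(-85) = -461/132 + 42*(-1/85) = -461/132 - 42/85 = -44729/11220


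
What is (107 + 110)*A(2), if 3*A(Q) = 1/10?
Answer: 217/30 ≈ 7.2333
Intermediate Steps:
A(Q) = 1/30 (A(Q) = (⅓)/10 = (⅓)*(⅒) = 1/30)
(107 + 110)*A(2) = (107 + 110)*(1/30) = 217*(1/30) = 217/30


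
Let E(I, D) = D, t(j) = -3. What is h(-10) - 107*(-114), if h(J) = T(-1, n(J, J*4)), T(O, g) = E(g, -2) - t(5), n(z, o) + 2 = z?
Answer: 12199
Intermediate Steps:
n(z, o) = -2 + z
T(O, g) = 1 (T(O, g) = -2 - 1*(-3) = -2 + 3 = 1)
h(J) = 1
h(-10) - 107*(-114) = 1 - 107*(-114) = 1 + 12198 = 12199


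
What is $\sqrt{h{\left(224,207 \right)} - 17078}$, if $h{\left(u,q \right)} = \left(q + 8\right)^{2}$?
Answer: $\sqrt{29147} \approx 170.72$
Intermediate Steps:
$h{\left(u,q \right)} = \left(8 + q\right)^{2}$
$\sqrt{h{\left(224,207 \right)} - 17078} = \sqrt{\left(8 + 207\right)^{2} - 17078} = \sqrt{215^{2} - 17078} = \sqrt{46225 - 17078} = \sqrt{29147}$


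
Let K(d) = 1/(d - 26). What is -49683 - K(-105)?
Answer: -6508472/131 ≈ -49683.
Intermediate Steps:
K(d) = 1/(-26 + d)
-49683 - K(-105) = -49683 - 1/(-26 - 105) = -49683 - 1/(-131) = -49683 - 1*(-1/131) = -49683 + 1/131 = -6508472/131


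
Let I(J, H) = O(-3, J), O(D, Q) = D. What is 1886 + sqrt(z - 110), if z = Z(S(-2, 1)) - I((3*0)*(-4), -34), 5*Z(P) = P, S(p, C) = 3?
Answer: 1886 + 2*I*sqrt(665)/5 ≈ 1886.0 + 10.315*I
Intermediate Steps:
I(J, H) = -3
Z(P) = P/5
z = 18/5 (z = (1/5)*3 - 1*(-3) = 3/5 + 3 = 18/5 ≈ 3.6000)
1886 + sqrt(z - 110) = 1886 + sqrt(18/5 - 110) = 1886 + sqrt(-532/5) = 1886 + 2*I*sqrt(665)/5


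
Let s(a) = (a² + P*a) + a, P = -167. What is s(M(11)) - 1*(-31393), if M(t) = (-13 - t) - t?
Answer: 38428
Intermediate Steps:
M(t) = -13 - 2*t
s(a) = a² - 166*a (s(a) = (a² - 167*a) + a = a² - 166*a)
s(M(11)) - 1*(-31393) = (-13 - 2*11)*(-166 + (-13 - 2*11)) - 1*(-31393) = (-13 - 22)*(-166 + (-13 - 22)) + 31393 = -35*(-166 - 35) + 31393 = -35*(-201) + 31393 = 7035 + 31393 = 38428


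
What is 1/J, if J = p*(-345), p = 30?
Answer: -1/10350 ≈ -9.6618e-5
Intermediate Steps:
J = -10350 (J = 30*(-345) = -10350)
1/J = 1/(-10350) = -1/10350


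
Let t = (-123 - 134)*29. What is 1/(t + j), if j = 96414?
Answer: 1/88961 ≈ 1.1241e-5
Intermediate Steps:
t = -7453 (t = -257*29 = -7453)
1/(t + j) = 1/(-7453 + 96414) = 1/88961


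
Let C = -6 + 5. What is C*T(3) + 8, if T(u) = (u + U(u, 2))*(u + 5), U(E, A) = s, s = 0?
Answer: -16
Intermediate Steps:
U(E, A) = 0
C = -1
T(u) = u*(5 + u) (T(u) = (u + 0)*(u + 5) = u*(5 + u))
C*T(3) + 8 = -3*(5 + 3) + 8 = -3*8 + 8 = -1*24 + 8 = -24 + 8 = -16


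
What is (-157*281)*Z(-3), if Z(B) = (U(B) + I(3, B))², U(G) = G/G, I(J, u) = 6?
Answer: -2161733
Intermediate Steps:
U(G) = 1
Z(B) = 49 (Z(B) = (1 + 6)² = 7² = 49)
(-157*281)*Z(-3) = -157*281*49 = -44117*49 = -2161733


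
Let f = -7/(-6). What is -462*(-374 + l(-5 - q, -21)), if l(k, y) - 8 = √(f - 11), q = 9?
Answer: 169092 - 77*I*√354 ≈ 1.6909e+5 - 1448.7*I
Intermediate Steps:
f = 7/6 (f = -7*(-⅙) = 7/6 ≈ 1.1667)
l(k, y) = 8 + I*√354/6 (l(k, y) = 8 + √(7/6 - 11) = 8 + √(-59/6) = 8 + I*√354/6)
-462*(-374 + l(-5 - q, -21)) = -462*(-374 + (8 + I*√354/6)) = -462*(-366 + I*√354/6) = 169092 - 77*I*√354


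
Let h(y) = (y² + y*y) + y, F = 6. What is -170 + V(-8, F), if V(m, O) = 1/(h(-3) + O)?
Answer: -3569/21 ≈ -169.95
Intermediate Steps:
h(y) = y + 2*y² (h(y) = (y² + y²) + y = 2*y² + y = y + 2*y²)
V(m, O) = 1/(15 + O) (V(m, O) = 1/(-3*(1 + 2*(-3)) + O) = 1/(-3*(1 - 6) + O) = 1/(-3*(-5) + O) = 1/(15 + O))
-170 + V(-8, F) = -170 + 1/(15 + 6) = -170 + 1/21 = -3569/21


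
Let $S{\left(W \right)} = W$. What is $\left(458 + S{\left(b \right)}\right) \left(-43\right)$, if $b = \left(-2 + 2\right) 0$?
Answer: $-19694$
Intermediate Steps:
$b = 0$ ($b = 0 \cdot 0 = 0$)
$\left(458 + S{\left(b \right)}\right) \left(-43\right) = \left(458 + 0\right) \left(-43\right) = 458 \left(-43\right) = -19694$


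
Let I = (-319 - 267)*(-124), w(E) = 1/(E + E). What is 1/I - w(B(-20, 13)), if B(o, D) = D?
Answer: -36319/944632 ≈ -0.038448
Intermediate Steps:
w(E) = 1/(2*E)
I = 72664 (I = -586*(-124) = 72664)
1/I - w(B(-20, 13)) = 1/72664 - 1/(2*13) = 1/72664 - 1*1/26 = 1/72664 - 1/26 = -36319/944632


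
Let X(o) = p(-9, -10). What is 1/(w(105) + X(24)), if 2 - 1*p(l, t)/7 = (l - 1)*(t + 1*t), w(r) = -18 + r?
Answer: -1/1299 ≈ -0.00076982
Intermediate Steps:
p(l, t) = 14 - 14*t*(-1 + l) (p(l, t) = 14 - 7*(l - 1)*(t + 1*t) = 14 - 7*(-1 + l)*(t + t) = 14 - 7*(-1 + l)*2*t = 14 - 14*t*(-1 + l))
X(o) = -1386 (X(o) = 14 + 14*(-10) - 14*(-9)*(-10) = 14 - 140 - 1260 = -1386)
1/(w(105) + X(24)) = 1/((-18 + 105) - 1386) = 1/(87 - 1386) = 1/(-1299) = -1/1299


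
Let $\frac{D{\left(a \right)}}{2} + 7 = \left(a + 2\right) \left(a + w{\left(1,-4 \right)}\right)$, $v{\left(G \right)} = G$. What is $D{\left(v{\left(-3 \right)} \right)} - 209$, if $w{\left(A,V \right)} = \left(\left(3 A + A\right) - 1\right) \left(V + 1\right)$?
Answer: $-199$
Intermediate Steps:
$w{\left(A,V \right)} = \left(1 + V\right) \left(-1 + 4 A\right)$ ($w{\left(A,V \right)} = \left(4 A - 1\right) \left(1 + V\right) = \left(-1 + 4 A\right) \left(1 + V\right) = \left(1 + V\right) \left(-1 + 4 A\right)$)
$D{\left(a \right)} = -14 + 2 \left(-9 + a\right) \left(2 + a\right)$ ($D{\left(a \right)} = -14 + 2 \left(a + 2\right) \left(a + \left(-1 - -4 + 4 \cdot 1 + 4 \cdot 1 \left(-4\right)\right)\right) = -14 + 2 \left(2 + a\right) \left(a + \left(-1 + 4 + 4 - 16\right)\right) = -14 + 2 \left(2 + a\right) \left(a - 9\right) = -14 + 2 \left(2 + a\right) \left(-9 + a\right) = -14 + 2 \left(-9 + a\right) \left(2 + a\right)$)
$D{\left(v{\left(-3 \right)} \right)} - 209 = \left(-50 - -42 + 2 \left(-3\right)^{2}\right) - 209 = \left(-50 + 42 + 2 \cdot 9\right) - 209 = \left(-50 + 42 + 18\right) - 209 = 10 - 209 = -199$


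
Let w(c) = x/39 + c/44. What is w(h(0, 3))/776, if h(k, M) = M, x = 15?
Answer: 259/443872 ≈ 0.00058350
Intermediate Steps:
w(c) = 5/13 + c/44 (w(c) = 15/39 + c/44 = 15*(1/39) + c*(1/44) = 5/13 + c/44)
w(h(0, 3))/776 = (5/13 + (1/44)*3)/776 = (5/13 + 3/44)*(1/776) = (259/572)*(1/776) = 259/443872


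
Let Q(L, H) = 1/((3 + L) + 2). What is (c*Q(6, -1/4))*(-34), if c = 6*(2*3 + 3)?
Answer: -1836/11 ≈ -166.91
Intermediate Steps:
Q(L, H) = 1/(5 + L)
c = 54 (c = 6*(6 + 3) = 6*9 = 54)
(c*Q(6, -1/4))*(-34) = (54/(5 + 6))*(-34) = (54/11)*(-34) = -1836/11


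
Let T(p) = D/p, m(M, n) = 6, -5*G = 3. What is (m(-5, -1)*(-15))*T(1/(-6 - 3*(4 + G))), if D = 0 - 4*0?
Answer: 0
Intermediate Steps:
G = -3/5 (G = -1/5*3 = -3/5 ≈ -0.60000)
D = 0 (D = 0 + 0 = 0)
T(p) = 0 (T(p) = 0/p = 0)
(m(-5, -1)*(-15))*T(1/(-6 - 3*(4 + G))) = (6*(-15))*0 = -90*0 = 0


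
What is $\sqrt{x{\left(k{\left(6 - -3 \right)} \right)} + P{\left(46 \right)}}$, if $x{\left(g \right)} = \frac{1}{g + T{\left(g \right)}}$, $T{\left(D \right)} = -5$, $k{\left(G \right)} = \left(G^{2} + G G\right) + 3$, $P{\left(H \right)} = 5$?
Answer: $\frac{3 \sqrt{890}}{40} \approx 2.2375$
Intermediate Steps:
$k{\left(G \right)} = 3 + 2 G^{2}$ ($k{\left(G \right)} = \left(G^{2} + G^{2}\right) + 3 = 2 G^{2} + 3 = 3 + 2 G^{2}$)
$x{\left(g \right)} = \frac{1}{-5 + g}$ ($x{\left(g \right)} = \frac{1}{g - 5} = \frac{1}{-5 + g}$)
$\sqrt{x{\left(k{\left(6 - -3 \right)} \right)} + P{\left(46 \right)}} = \sqrt{\frac{1}{-5 + \left(3 + 2 \left(6 - -3\right)^{2}\right)} + 5} = \sqrt{\frac{1}{-5 + \left(3 + 2 \left(6 + 3\right)^{2}\right)} + 5} = \sqrt{\frac{1}{-5 + \left(3 + 2 \cdot 9^{2}\right)} + 5} = \sqrt{\frac{1}{-5 + \left(3 + 2 \cdot 81\right)} + 5} = \sqrt{\frac{1}{-5 + \left(3 + 162\right)} + 5} = \sqrt{\frac{1}{-5 + 165} + 5} = \sqrt{\frac{1}{160} + 5} = \sqrt{\frac{801}{160}} = \frac{3 \sqrt{890}}{40}$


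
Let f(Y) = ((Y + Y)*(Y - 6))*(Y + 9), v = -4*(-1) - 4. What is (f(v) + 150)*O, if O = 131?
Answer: 19650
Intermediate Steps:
v = 0 (v = 4 - 4 = 0)
f(Y) = 2*Y*(-6 + Y)*(9 + Y) (f(Y) = ((2*Y)*(-6 + Y))*(9 + Y) = (2*Y*(-6 + Y))*(9 + Y) = 2*Y*(-6 + Y)*(9 + Y))
(f(v) + 150)*O = (2*0*(-54 + 0² + 3*0) + 150)*131 = (2*0*(-54 + 0 + 0) + 150)*131 = (2*0*(-54) + 150)*131 = (0 + 150)*131 = 150*131 = 19650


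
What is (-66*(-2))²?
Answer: 17424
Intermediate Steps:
(-66*(-2))² = (-1*(-132))² = 132² = 17424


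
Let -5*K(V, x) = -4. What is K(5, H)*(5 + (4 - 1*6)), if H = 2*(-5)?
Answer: 12/5 ≈ 2.4000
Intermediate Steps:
H = -10
K(V, x) = ⅘ (K(V, x) = -⅕*(-4) = ⅘)
K(5, H)*(5 + (4 - 1*6)) = 4*(5 + (4 - 1*6))/5 = 4*(5 + (4 - 6))/5 = 4*(5 - 2)/5 = (⅘)*3 = 12/5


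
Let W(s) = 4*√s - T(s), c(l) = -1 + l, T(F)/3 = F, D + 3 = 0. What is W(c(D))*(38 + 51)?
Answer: 1068 + 712*I ≈ 1068.0 + 712.0*I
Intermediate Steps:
D = -3 (D = -3 + 0 = -3)
T(F) = 3*F
W(s) = -3*s + 4*√s (W(s) = 4*√s - 3*s = -3*s + 4*√s)
W(c(D))*(38 + 51) = (-3*(-1 - 3) + 4*√(-1 - 3))*(38 + 51) = (-3*(-4) + 4*√(-4))*89 = (12 + 4*(2*I))*89 = (12 + 8*I)*89 = 1068 + 712*I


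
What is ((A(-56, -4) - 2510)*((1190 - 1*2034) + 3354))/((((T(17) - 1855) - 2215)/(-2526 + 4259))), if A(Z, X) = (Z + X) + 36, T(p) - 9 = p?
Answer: 2755617305/1011 ≈ 2.7256e+6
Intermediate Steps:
T(p) = 9 + p
A(Z, X) = 36 + X + Z (A(Z, X) = (X + Z) + 36 = 36 + X + Z)
((A(-56, -4) - 2510)*((1190 - 1*2034) + 3354))/((((T(17) - 1855) - 2215)/(-2526 + 4259))) = (((36 - 4 - 56) - 2510)*((1190 - 1*2034) + 3354))/(((((9 + 17) - 1855) - 2215)/(-2526 + 4259))) = ((-24 - 2510)*((1190 - 2034) + 3354))/((((26 - 1855) - 2215)/1733)) = (-2534*(-844 + 3354))/(((-1829 - 2215)*(1/1733))) = (-2534*2510)/((-4044*1/1733)) = -6360340/(-4044/1733) = -6360340*(-1733/4044) = 2755617305/1011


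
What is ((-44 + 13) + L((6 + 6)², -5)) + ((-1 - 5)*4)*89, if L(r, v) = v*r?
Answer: -2887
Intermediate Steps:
L(r, v) = r*v
((-44 + 13) + L((6 + 6)², -5)) + ((-1 - 5)*4)*89 = ((-44 + 13) + (6 + 6)²*(-5)) + ((-1 - 5)*4)*89 = (-31 + 12²*(-5)) - 6*4*89 = (-31 + 144*(-5)) - 24*89 = (-31 - 720) - 2136 = -751 - 2136 = -2887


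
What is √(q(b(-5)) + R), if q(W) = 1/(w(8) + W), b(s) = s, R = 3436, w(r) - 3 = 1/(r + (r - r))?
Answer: 2*√193245/15 ≈ 58.613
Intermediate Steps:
w(r) = 3 + 1/r (w(r) = 3 + 1/(r + (r - r)) = 3 + 1/(r + 0) = 3 + 1/r)
q(W) = 1/(25/8 + W) (q(W) = 1/((3 + 1/8) + W) = 1/((3 + ⅛) + W) = 1/(25/8 + W))
√(q(b(-5)) + R) = √(8/(25 + 8*(-5)) + 3436) = √(8/(25 - 40) + 3436) = √(8/(-15) + 3436) = √(8*(-1/15) + 3436) = √(-8/15 + 3436) = √(51532/15) = 2*√193245/15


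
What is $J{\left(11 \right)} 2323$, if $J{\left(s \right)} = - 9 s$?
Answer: $-229977$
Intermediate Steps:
$J{\left(11 \right)} 2323 = \left(-9\right) 11 \cdot 2323 = \left(-99\right) 2323 = -229977$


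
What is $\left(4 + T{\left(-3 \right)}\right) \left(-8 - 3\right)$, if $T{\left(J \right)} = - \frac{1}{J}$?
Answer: $- \frac{143}{3} \approx -47.667$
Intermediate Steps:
$\left(4 + T{\left(-3 \right)}\right) \left(-8 - 3\right) = \left(4 - \frac{1}{-3}\right) \left(-8 - 3\right) = \left(4 - - \frac{1}{3}\right) \left(-8 - 3\right) = \left(4 + \frac{1}{3}\right) \left(-11\right) = \frac{13}{3} \left(-11\right) = - \frac{143}{3}$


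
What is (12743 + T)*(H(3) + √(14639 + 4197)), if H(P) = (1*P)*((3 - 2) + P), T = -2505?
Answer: 122856 + 20476*√4709 ≈ 1.5280e+6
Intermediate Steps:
H(P) = P*(1 + P)
(12743 + T)*(H(3) + √(14639 + 4197)) = (12743 - 2505)*(3*(1 + 3) + √(14639 + 4197)) = 10238*(3*4 + √18836) = 10238*(12 + 2*√4709) = 122856 + 20476*√4709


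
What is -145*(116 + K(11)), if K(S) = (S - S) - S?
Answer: -15225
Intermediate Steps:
K(S) = -S (K(S) = 0 - S = -S)
-145*(116 + K(11)) = -145*(116 - 1*11) = -145*(116 - 11) = -145*105 = -15225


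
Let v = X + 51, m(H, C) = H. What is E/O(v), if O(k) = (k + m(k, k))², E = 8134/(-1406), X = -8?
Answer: -4067/5199388 ≈ -0.00078221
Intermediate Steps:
v = 43 (v = -8 + 51 = 43)
E = -4067/703 (E = 8134*(-1/1406) = -4067/703 ≈ -5.7852)
O(k) = 4*k² (O(k) = (k + k)² = (2*k)² = 4*k²)
E/O(v) = -4067/(703*(4*43²)) = -4067/(703*(4*1849)) = -4067/703/7396 = -4067/703*1/7396 = -4067/5199388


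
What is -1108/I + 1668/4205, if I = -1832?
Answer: 1928729/1925890 ≈ 1.0015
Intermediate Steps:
-1108/I + 1668/4205 = -1108/(-1832) + 1668/4205 = -1108*(-1/1832) + 1668*(1/4205) = 277/458 + 1668/4205 = 1928729/1925890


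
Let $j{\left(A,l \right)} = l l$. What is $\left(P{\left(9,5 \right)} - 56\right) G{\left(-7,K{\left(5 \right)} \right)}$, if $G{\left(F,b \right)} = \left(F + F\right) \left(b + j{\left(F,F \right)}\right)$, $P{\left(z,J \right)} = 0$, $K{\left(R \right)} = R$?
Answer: $42336$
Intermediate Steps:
$j{\left(A,l \right)} = l^{2}$
$G{\left(F,b \right)} = 2 F \left(b + F^{2}\right)$ ($G{\left(F,b \right)} = \left(F + F\right) \left(b + F^{2}\right) = 2 F \left(b + F^{2}\right)$)
$\left(P{\left(9,5 \right)} - 56\right) G{\left(-7,K{\left(5 \right)} \right)} = \left(0 - 56\right) 2 \left(-7\right) \left(5 + \left(-7\right)^{2}\right) = - 56 \cdot 2 \left(-7\right) \left(5 + 49\right) = - 56 \cdot 2 \left(-7\right) 54 = \left(-56\right) \left(-756\right) = 42336$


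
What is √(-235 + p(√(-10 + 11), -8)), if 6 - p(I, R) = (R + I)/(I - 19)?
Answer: I*√8258/6 ≈ 15.146*I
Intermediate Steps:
p(I, R) = 6 - (I + R)/(-19 + I) (p(I, R) = 6 - (R + I)/(I - 19) = 6 - (I + R)/(-19 + I))
√(-235 + p(√(-10 + 11), -8)) = √(-235 + (-114 - 1*(-8) + 5*√(-10 + 11))/(-19 + √(-10 + 11))) = √(-235 + (-114 + 8 + 5*√1)/(-19 + √1)) = √(-235 + (-114 + 8 + 5*1)/(-19 + 1)) = √(-235 + (-114 + 8 + 5)/(-18)) = √(-235 - 1/18*(-101)) = √(-235 + 101/18) = √(-4129/18) = I*√8258/6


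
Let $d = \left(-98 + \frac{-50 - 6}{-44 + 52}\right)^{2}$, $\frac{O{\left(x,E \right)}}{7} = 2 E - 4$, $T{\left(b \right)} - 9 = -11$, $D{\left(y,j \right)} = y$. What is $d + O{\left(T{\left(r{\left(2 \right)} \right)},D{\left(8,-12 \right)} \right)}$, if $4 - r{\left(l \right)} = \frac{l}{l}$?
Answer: $11109$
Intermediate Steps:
$r{\left(l \right)} = 3$ ($r{\left(l \right)} = 4 - \frac{l}{l} = 4 - 1 = 3$)
$T{\left(b \right)} = -2$ ($T{\left(b \right)} = 9 - 11 = -2$)
$O{\left(x,E \right)} = -28 + 14 E$ ($O{\left(x,E \right)} = 7 \left(2 E - 4\right) = 7 \left(-4 + 2 E\right) = -28 + 14 E$)
$d = 11025$ ($d = \left(-98 - \frac{56}{8}\right)^{2} = \left(-98 - 7\right)^{2} = \left(-105\right)^{2} = 11025$)
$d + O{\left(T{\left(r{\left(2 \right)} \right)},D{\left(8,-12 \right)} \right)} = 11025 + \left(-28 + 14 \cdot 8\right) = 11025 + \left(-28 + 112\right) = 11025 + 84 = 11109$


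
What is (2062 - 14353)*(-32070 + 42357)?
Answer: -126437517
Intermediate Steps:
(2062 - 14353)*(-32070 + 42357) = -12291*10287 = -126437517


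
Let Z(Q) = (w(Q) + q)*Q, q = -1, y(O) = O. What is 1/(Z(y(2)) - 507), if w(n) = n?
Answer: -1/505 ≈ -0.0019802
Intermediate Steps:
Z(Q) = Q*(-1 + Q) (Z(Q) = (Q - 1)*Q = (-1 + Q)*Q = Q*(-1 + Q))
1/(Z(y(2)) - 507) = 1/(2*(-1 + 2) - 507) = 1/(2*1 - 507) = 1/(2 - 507) = 1/(-505) = -1/505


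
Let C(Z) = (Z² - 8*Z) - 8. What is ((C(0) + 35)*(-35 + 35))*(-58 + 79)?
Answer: 0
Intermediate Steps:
C(Z) = -8 + Z² - 8*Z
((C(0) + 35)*(-35 + 35))*(-58 + 79) = (((-8 + 0² - 8*0) + 35)*(-35 + 35))*(-58 + 79) = (((-8 + 0 + 0) + 35)*0)*21 = ((-8 + 35)*0)*21 = (27*0)*21 = 0*21 = 0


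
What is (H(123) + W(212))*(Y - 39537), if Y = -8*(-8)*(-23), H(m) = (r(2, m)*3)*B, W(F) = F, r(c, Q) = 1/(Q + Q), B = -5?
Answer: -712695411/82 ≈ -8.6914e+6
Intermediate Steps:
r(c, Q) = 1/(2*Q)
H(m) = -15/(2*m) (H(m) = ((1/(2*m))*3)*(-5) = (3/(2*m))*(-5) = -15/(2*m))
Y = -1472 (Y = 64*(-23) = -1472)
(H(123) + W(212))*(Y - 39537) = (-15/2/123 + 212)*(-1472 - 39537) = (-15/2*1/123 + 212)*(-41009) = (-5/82 + 212)*(-41009) = (17379/82)*(-41009) = -712695411/82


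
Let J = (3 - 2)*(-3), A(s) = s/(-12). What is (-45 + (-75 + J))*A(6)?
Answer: 123/2 ≈ 61.500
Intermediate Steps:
A(s) = -s/12 (A(s) = s*(-1/12) = -s/12)
J = -3 (J = 1*(-3) = -3)
(-45 + (-75 + J))*A(6) = (-45 + (-75 - 3))*(-1/12*6) = (-45 - 78)*(-1/2) = -123*(-1/2) = 123/2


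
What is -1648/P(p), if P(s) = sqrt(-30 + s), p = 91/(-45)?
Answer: 4944*I*sqrt(7205)/1441 ≈ 291.23*I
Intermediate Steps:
p = -91/45 (p = 91*(-1/45) = -91/45 ≈ -2.0222)
-1648/P(p) = -1648/sqrt(-30 - 91/45) = -1648*(-3*I*sqrt(7205)/1441) = -(-4944)*I*sqrt(7205)/1441 = 4944*I*sqrt(7205)/1441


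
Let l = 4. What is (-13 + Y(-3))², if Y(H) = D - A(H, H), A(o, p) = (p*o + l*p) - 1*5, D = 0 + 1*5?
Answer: 0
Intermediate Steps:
D = 5 (D = 0 + 5 = 5)
A(o, p) = -5 + 4*p + o*p (A(o, p) = (p*o + 4*p) - 1*5 = (o*p + 4*p) - 5 = (4*p + o*p) - 5 = -5 + 4*p + o*p)
Y(H) = 10 - H² - 4*H (Y(H) = 5 - (-5 + 4*H + H*H) = 5 - (-5 + 4*H + H²) = 5 - (-5 + H² + 4*H) = 5 + (5 - H² - 4*H) = 10 - H² - 4*H)
(-13 + Y(-3))² = (-13 + (10 - 1*(-3)² - 4*(-3)))² = (-13 + (10 - 1*9 + 12))² = (-13 + (10 - 9 + 12))² = (-13 + 13)² = 0² = 0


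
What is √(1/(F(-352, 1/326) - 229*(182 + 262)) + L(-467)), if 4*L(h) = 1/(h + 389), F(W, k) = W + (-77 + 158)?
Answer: I*√813149865294/15903732 ≈ 0.0567*I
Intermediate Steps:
F(W, k) = 81 + W (F(W, k) = W + 81 = 81 + W)
L(h) = 1/(4*(389 + h)) (L(h) = 1/(4*(h + 389)) = 1/(4*(389 + h)))
√(1/(F(-352, 1/326) - 229*(182 + 262)) + L(-467)) = √(1/((81 - 352) - 229*(182 + 262)) + 1/(4*(389 - 467))) = √(1/(-271 - 229*444) + (¼)/(-78)) = √(1/(-271 - 101676) + (¼)*(-1/78)) = √(1/(-101947) - 1/312) = √(-1/101947 - 1/312) = √(-102259/31807464) = I*√813149865294/15903732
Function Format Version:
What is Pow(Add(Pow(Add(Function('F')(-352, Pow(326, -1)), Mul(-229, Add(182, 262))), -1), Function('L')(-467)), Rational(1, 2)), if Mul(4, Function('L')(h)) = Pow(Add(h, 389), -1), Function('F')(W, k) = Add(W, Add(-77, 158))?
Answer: Mul(Rational(1, 15903732), I, Pow(813149865294, Rational(1, 2))) ≈ Mul(0.056700, I)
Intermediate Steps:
Function('F')(W, k) = Add(81, W) (Function('F')(W, k) = Add(W, 81) = Add(81, W))
Function('L')(h) = Mul(Rational(1, 4), Pow(Add(389, h), -1)) (Function('L')(h) = Mul(Rational(1, 4), Pow(Add(h, 389), -1)) = Mul(Rational(1, 4), Pow(Add(389, h), -1)))
Pow(Add(Pow(Add(Function('F')(-352, Pow(326, -1)), Mul(-229, Add(182, 262))), -1), Function('L')(-467)), Rational(1, 2)) = Pow(Add(Pow(Add(Add(81, -352), Mul(-229, Add(182, 262))), -1), Mul(Rational(1, 4), Pow(Add(389, -467), -1))), Rational(1, 2)) = Pow(Add(Pow(Add(-271, Mul(-229, 444)), -1), Mul(Rational(1, 4), Pow(-78, -1))), Rational(1, 2)) = Pow(Add(Pow(Add(-271, -101676), -1), Mul(Rational(1, 4), Rational(-1, 78))), Rational(1, 2)) = Pow(Add(Pow(-101947, -1), Rational(-1, 312)), Rational(1, 2)) = Pow(Add(Rational(-1, 101947), Rational(-1, 312)), Rational(1, 2)) = Pow(Rational(-102259, 31807464), Rational(1, 2)) = Mul(Rational(1, 15903732), I, Pow(813149865294, Rational(1, 2)))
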